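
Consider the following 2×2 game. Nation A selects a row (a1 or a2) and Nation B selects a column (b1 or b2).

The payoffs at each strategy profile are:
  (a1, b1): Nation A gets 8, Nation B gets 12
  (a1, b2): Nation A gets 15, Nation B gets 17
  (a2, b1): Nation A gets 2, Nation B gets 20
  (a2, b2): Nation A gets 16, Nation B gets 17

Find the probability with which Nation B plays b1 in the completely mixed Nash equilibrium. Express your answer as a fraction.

1/7

Let y be the probability that Nation B plays b1. In a completely mixed equilibrium, Nation A must be indifferent between a1 and a2.
Nation A's expected payoff from a1 is 8y + 15(1−y); from a2 it is 2y + 16(1−y).
Setting these equal: −7y + 15 = −14y + 16, so y = 1/7.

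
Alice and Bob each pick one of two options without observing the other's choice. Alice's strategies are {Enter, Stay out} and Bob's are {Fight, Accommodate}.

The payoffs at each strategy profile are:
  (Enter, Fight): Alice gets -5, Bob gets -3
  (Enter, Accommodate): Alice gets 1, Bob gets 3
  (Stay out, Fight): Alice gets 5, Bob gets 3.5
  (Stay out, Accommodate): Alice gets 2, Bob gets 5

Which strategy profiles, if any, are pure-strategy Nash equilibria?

(Enter, Fight): Alice prefers Stay out (5 > -5); Bob prefers Accommodate (3 > -3) — not an equilibrium.
(Enter, Accommodate): Alice prefers Stay out (2 > 1) — not an equilibrium.
(Stay out, Fight): Bob prefers Accommodate (5 > 3.5) — not an equilibrium.
(Stay out, Accommodate): Alice gets 2 ≥ 1 from Enter, and Bob gets 5 ≥ 3.5 from Fight — Nash equilibrium.

(Stay out, Accommodate)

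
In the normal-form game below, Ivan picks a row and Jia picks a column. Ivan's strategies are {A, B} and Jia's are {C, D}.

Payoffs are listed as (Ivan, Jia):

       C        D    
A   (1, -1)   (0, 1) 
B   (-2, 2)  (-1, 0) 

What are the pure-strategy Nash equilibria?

(A, C): Jia prefers D (1 > -1) — not an equilibrium.
(A, D): Ivan gets 0 ≥ -1 from B, and Jia gets 1 ≥ -1 from C — Nash equilibrium.
(B, C): Ivan prefers A (1 > -2) — not an equilibrium.
(B, D): Ivan prefers A (0 > -1); Jia prefers C (2 > 0) — not an equilibrium.

(A, D)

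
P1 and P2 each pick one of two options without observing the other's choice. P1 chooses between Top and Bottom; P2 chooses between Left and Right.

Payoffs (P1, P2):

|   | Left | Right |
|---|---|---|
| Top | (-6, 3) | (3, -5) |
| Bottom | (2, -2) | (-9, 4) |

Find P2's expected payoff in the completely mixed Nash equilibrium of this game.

1/7

First find p, the probability P1 plays Top, from P2's indifference between Left and Right: 3p − 2(1−p) = −5p + 4(1−p), giving p = 3/7.
Since P2 is indifferent in equilibrium, P2's expected payoff equals the payoff from either column against (3/7, 4/7). Using Left: 3(3/7) − 2(4/7) = 1/7.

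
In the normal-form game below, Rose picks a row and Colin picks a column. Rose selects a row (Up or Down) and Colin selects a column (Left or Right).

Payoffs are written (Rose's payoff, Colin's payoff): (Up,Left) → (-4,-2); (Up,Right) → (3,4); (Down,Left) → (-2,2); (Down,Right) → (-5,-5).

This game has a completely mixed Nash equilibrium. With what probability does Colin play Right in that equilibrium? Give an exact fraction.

1/5

Let y be the probability that Colin plays Left. In a completely mixed equilibrium, Rose must be indifferent between Up and Down.
Rose's expected payoff from Up is −4y + 3(1−y); from Down it is −2y − 5(1−y).
Setting these equal: −7y + 3 = 3y − 5, so y = 4/5.
Therefore Colin plays Right with probability 1 − 4/5 = 1/5.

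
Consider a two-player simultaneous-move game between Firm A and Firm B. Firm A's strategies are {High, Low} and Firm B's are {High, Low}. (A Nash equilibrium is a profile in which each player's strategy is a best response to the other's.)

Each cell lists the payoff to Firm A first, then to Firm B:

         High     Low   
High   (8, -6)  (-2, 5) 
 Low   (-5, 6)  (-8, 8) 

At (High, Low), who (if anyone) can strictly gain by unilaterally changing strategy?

Firm A at (High, Low) earns -2; deviating to Low yields -8 — not better.
Firm B earns 5; deviating to High yields -6 — not better.
Neither player can strictly improve; the profile is a Nash equilibrium.

Neither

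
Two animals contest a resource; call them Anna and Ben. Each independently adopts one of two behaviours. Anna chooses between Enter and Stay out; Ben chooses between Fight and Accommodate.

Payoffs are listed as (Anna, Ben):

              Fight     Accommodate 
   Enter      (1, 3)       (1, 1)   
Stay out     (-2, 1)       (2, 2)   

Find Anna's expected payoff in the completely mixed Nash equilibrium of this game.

First find y, the probability Ben plays Fight, from Anna's indifference between Enter and Stay out: y + (1−y) = −2y + 2(1−y), giving y = 1/4.
Since Anna is indifferent in equilibrium, Anna's expected payoff equals the payoff from either row against (1/4, 3/4). Using Enter: (1/4) + (3/4) = 1.

1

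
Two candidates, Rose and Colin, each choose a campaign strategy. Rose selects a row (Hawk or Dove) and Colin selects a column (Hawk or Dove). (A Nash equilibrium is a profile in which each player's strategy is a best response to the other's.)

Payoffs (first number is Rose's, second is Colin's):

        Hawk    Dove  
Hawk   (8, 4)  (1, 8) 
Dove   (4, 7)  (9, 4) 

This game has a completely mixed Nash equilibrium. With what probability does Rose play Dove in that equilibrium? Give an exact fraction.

Let x be the probability that Rose plays Hawk. In a completely mixed equilibrium, Colin must be indifferent between Hawk and Dove.
Colin's expected payoff from Hawk is 4x + 7(1−x); from Dove it is 8x + 4(1−x).
Setting these equal: −3x + 7 = 4x + 4, so x = 3/7.
Therefore Rose plays Dove with probability 1 − 3/7 = 4/7.

4/7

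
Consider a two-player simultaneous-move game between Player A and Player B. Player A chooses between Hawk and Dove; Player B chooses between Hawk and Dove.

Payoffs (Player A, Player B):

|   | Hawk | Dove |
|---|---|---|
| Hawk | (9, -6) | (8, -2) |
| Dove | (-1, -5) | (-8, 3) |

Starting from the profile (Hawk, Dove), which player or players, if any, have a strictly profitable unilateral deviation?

Player A at (Hawk, Dove) earns 8; deviating to Dove yields -8 — not better.
Player B earns -2; deviating to Hawk yields -6 — not better.
Neither player can strictly improve; the profile is a Nash equilibrium.

Neither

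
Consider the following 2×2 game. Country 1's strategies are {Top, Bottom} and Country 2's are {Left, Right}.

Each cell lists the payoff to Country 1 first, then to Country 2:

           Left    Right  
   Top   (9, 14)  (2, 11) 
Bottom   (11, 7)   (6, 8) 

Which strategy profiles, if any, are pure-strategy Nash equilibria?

(Top, Left): Country 1 prefers Bottom (11 > 9) — not an equilibrium.
(Top, Right): Country 1 prefers Bottom (6 > 2); Country 2 prefers Left (14 > 11) — not an equilibrium.
(Bottom, Left): Country 2 prefers Right (8 > 7) — not an equilibrium.
(Bottom, Right): Country 1 gets 6 ≥ 2 from Top, and Country 2 gets 8 ≥ 7 from Left — Nash equilibrium.

(Bottom, Right)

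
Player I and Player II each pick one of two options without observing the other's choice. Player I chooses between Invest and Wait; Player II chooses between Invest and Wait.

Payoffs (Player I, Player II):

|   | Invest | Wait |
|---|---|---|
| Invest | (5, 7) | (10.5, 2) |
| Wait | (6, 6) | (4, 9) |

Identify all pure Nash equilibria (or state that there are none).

(Invest, Invest): Player I prefers Wait (6 > 5) — not an equilibrium.
(Invest, Wait): Player II prefers Invest (7 > 2) — not an equilibrium.
(Wait, Invest): Player II prefers Wait (9 > 6) — not an equilibrium.
(Wait, Wait): Player I prefers Invest (10.5 > 4) — not an equilibrium.

none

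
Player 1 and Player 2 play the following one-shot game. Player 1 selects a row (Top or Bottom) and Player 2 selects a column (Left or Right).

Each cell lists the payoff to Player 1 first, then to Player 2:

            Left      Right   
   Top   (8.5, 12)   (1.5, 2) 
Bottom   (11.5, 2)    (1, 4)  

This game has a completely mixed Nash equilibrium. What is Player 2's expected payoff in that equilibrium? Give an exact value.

11/3

First find p, the probability Player 1 plays Top, from Player 2's indifference between Left and Right: 12p + 2(1−p) = 2p + 4(1−p), giving p = 1/6.
Since Player 2 is indifferent in equilibrium, Player 2's expected payoff equals the payoff from either column against (1/6, 5/6). Using Left: 12(1/6) + 2(5/6) = 11/3.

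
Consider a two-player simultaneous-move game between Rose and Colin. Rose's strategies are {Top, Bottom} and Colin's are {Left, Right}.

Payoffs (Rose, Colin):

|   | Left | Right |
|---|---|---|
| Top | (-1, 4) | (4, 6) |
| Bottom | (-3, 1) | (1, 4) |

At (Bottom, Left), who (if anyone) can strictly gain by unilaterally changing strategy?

Rose at (Bottom, Left) earns -3; deviating to Top yields -1 — a strict improvement.
Colin earns 1; deviating to Right yields 4 — a strict improvement.
Both Rose and Colin have strictly profitable deviations.

Both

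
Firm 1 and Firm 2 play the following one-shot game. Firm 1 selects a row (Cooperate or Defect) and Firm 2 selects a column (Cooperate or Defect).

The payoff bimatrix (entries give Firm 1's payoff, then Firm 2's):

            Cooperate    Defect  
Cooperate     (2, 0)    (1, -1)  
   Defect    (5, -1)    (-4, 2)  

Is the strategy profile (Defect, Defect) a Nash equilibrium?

No

At (Defect, Defect), Firm 1 earns -4; switching to Cooperate would give 1, so Firm 1 would deviate.
Firm 2 earns 2; switching to Cooperate would give -1, so Firm 2 has no profitable deviation.
Since at least one player can profitably deviate, this is not a Nash equilibrium.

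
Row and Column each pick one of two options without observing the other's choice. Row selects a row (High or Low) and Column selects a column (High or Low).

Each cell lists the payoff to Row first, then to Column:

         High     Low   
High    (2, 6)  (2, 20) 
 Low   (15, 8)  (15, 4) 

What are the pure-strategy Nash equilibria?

(Low, High)

(High, High): Row prefers Low (15 > 2); Column prefers Low (20 > 6) — not an equilibrium.
(High, Low): Row prefers Low (15 > 2) — not an equilibrium.
(Low, High): Row gets 15 ≥ 2 from High, and Column gets 8 ≥ 4 from Low — Nash equilibrium.
(Low, Low): Column prefers High (8 > 4) — not an equilibrium.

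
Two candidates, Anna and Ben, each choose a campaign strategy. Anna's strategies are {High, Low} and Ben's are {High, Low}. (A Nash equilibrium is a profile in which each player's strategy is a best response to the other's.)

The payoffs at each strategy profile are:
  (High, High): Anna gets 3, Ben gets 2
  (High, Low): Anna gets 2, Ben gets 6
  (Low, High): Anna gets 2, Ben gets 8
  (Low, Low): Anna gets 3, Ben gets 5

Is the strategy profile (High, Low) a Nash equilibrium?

No

At (High, Low), Anna earns 2; switching to Low would give 3, so Anna would deviate.
Ben earns 6; switching to High would give 2, so Ben has no profitable deviation.
Since at least one player can profitably deviate, this is not a Nash equilibrium.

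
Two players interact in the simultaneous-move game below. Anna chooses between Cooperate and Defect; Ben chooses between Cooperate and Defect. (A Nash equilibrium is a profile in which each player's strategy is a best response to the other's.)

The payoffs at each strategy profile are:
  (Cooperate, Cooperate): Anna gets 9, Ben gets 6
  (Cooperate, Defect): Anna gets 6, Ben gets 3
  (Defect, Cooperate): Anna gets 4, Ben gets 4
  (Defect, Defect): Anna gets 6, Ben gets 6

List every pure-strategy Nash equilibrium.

(Cooperate, Cooperate): Anna gets 9 ≥ 4 from Defect, and Ben gets 6 ≥ 3 from Defect — Nash equilibrium.
(Cooperate, Defect): Ben prefers Cooperate (6 > 3) — not an equilibrium.
(Defect, Cooperate): Anna prefers Cooperate (9 > 4); Ben prefers Defect (6 > 4) — not an equilibrium.
(Defect, Defect): Anna gets 6 ≥ 6 from Cooperate, and Ben gets 6 ≥ 4 from Cooperate — Nash equilibrium.

(Cooperate, Cooperate) and (Defect, Defect)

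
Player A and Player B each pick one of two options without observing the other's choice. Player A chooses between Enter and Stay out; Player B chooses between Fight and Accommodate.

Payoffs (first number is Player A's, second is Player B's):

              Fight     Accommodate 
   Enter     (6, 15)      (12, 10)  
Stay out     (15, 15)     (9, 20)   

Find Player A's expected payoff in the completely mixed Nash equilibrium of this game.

First find q, the probability Player B plays Fight, from Player A's indifference between Enter and Stay out: 6q + 12(1−q) = 15q + 9(1−q), giving q = 1/4.
Since Player A is indifferent in equilibrium, Player A's expected payoff equals the payoff from either row against (1/4, 3/4). Using Enter: 6(1/4) + 12(3/4) = 21/2.

21/2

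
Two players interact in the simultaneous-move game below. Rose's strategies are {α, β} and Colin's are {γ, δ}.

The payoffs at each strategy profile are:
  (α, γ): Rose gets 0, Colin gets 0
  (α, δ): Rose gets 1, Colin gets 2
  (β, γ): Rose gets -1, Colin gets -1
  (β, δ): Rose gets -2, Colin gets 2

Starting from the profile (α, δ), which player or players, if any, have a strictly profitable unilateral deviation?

Neither

Rose at (α, δ) earns 1; deviating to β yields -2 — not better.
Colin earns 2; deviating to γ yields 0 — not better.
Neither player can strictly improve; the profile is a Nash equilibrium.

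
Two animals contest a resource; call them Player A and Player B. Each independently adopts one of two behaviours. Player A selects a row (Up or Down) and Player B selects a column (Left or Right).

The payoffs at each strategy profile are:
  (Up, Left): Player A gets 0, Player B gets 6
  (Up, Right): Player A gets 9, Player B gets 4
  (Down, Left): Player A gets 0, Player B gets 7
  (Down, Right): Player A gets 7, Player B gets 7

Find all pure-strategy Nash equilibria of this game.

(Up, Left): Player A gets 0 ≥ 0 from Down, and Player B gets 6 ≥ 4 from Right — Nash equilibrium.
(Up, Right): Player B prefers Left (6 > 4) — not an equilibrium.
(Down, Left): Player A gets 0 ≥ 0 from Up, and Player B gets 7 ≥ 7 from Right — Nash equilibrium.
(Down, Right): Player A prefers Up (9 > 7) — not an equilibrium.

(Up, Left) and (Down, Left)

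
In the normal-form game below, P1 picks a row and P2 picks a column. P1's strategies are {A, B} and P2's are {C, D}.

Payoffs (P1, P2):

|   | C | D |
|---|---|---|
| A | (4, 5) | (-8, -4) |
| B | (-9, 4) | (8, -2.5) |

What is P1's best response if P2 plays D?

B

Against D, P1 earns -8 from A and 8 from B.
So B is the best response.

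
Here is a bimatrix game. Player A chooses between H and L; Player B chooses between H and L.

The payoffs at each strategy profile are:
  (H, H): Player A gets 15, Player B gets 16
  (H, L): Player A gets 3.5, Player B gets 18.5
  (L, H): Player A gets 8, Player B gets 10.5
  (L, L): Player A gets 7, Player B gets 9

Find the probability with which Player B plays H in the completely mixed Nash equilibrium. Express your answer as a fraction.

1/3

Let y be the probability that Player B plays H. In a completely mixed equilibrium, Player A must be indifferent between H and L.
Player A's expected payoff from H is 15y + 3.5(1−y); from L it is 8y + 7(1−y).
Setting these equal: 11.5y + 3.5 = y + 7, so y = 1/3.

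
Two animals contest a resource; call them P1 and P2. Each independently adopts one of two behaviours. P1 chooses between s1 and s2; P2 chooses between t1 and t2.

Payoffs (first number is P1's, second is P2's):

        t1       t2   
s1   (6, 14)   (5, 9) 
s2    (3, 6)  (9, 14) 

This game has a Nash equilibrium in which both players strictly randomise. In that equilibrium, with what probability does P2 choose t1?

4/7

Let y be the probability that P2 plays t1. In a completely mixed equilibrium, P1 must be indifferent between s1 and s2.
P1's expected payoff from s1 is 6y + 5(1−y); from s2 it is 3y + 9(1−y).
Setting these equal: y + 5 = −6y + 9, so y = 4/7.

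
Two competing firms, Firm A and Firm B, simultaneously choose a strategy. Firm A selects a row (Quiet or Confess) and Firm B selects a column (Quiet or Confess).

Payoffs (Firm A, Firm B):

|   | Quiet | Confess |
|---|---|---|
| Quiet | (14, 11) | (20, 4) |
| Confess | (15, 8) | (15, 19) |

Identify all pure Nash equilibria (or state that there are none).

none

(Quiet, Quiet): Firm A prefers Confess (15 > 14) — not an equilibrium.
(Quiet, Confess): Firm B prefers Quiet (11 > 4) — not an equilibrium.
(Confess, Quiet): Firm B prefers Confess (19 > 8) — not an equilibrium.
(Confess, Confess): Firm A prefers Quiet (20 > 15) — not an equilibrium.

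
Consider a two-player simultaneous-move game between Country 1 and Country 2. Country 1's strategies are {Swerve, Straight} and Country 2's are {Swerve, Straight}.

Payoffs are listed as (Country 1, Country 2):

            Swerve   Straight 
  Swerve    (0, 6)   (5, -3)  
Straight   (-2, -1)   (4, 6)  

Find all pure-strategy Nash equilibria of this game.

(Swerve, Swerve)

(Swerve, Swerve): Country 1 gets 0 ≥ -2 from Straight, and Country 2 gets 6 ≥ -3 from Straight — Nash equilibrium.
(Swerve, Straight): Country 2 prefers Swerve (6 > -3) — not an equilibrium.
(Straight, Swerve): Country 1 prefers Swerve (0 > -2); Country 2 prefers Straight (6 > -1) — not an equilibrium.
(Straight, Straight): Country 1 prefers Swerve (5 > 4) — not an equilibrium.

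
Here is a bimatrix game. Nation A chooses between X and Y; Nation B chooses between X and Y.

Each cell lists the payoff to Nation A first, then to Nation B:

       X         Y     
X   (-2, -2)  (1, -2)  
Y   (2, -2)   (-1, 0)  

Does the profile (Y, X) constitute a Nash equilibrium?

At (Y, X), Nation A earns 2; switching to X would give -2, so Nation A has no profitable deviation.
Nation B earns -2; switching to Y would give 0, so Nation B would deviate.
Since at least one player can profitably deviate, this is not a Nash equilibrium.

No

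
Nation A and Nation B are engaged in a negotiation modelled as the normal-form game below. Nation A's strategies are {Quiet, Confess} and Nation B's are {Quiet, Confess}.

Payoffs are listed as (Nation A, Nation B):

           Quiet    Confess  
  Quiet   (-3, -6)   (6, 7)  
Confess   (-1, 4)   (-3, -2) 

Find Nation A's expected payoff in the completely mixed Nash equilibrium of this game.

-15/11

First find q, the probability Nation B plays Quiet, from Nation A's indifference between Quiet and Confess: −3q + 6(1−q) = −q − 3(1−q), giving q = 9/11.
Since Nation A is indifferent in equilibrium, Nation A's expected payoff equals the payoff from either row against (9/11, 2/11). Using Quiet: −3(9/11) + 6(2/11) = -15/11.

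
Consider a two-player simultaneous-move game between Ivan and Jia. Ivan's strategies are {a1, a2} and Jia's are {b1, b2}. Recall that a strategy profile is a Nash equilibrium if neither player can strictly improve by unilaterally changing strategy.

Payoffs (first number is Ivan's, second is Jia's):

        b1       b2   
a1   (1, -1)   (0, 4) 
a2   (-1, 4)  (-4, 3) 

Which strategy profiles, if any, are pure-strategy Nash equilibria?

(a1, b2)

(a1, b1): Jia prefers b2 (4 > -1) — not an equilibrium.
(a1, b2): Ivan gets 0 ≥ -4 from a2, and Jia gets 4 ≥ -1 from b1 — Nash equilibrium.
(a2, b1): Ivan prefers a1 (1 > -1) — not an equilibrium.
(a2, b2): Ivan prefers a1 (0 > -4); Jia prefers b1 (4 > 3) — not an equilibrium.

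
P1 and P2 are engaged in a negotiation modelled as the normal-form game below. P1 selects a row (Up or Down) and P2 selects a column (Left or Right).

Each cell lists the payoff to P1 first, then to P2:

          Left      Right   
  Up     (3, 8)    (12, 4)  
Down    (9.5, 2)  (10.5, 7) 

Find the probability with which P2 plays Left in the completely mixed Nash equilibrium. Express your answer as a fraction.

3/16

Let y be the probability that P2 plays Left. In a completely mixed equilibrium, P1 must be indifferent between Up and Down.
P1's expected payoff from Up is 3y + 12(1−y); from Down it is 9.5y + 10.5(1−y).
Setting these equal: −9y + 12 = −y + 10.5, so y = 3/16.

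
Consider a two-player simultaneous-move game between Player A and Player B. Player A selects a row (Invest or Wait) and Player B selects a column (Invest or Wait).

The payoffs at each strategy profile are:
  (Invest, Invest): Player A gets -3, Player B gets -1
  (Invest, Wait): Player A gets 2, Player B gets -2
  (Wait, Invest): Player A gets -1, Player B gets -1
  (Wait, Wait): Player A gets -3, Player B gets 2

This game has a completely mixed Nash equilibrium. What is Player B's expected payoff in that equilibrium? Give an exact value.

-1

First find x, the probability Player A plays Invest, from Player B's indifference between Invest and Wait: −x − (1−x) = −2x + 2(1−x), giving x = 3/4.
Since Player B is indifferent in equilibrium, Player B's expected payoff equals the payoff from either column against (3/4, 1/4). Using Invest: −(3/4) − (1/4) = -1.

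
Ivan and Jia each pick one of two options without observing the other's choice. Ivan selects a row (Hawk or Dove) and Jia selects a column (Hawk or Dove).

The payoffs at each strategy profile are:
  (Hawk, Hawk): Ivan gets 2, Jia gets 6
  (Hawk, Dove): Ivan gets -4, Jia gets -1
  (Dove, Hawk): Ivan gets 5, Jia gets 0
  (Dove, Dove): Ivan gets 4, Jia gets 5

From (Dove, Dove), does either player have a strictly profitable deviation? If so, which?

Neither

Ivan at (Dove, Dove) earns 4; deviating to Hawk yields -4 — not better.
Jia earns 5; deviating to Hawk yields 0 — not better.
Neither player can strictly improve; the profile is a Nash equilibrium.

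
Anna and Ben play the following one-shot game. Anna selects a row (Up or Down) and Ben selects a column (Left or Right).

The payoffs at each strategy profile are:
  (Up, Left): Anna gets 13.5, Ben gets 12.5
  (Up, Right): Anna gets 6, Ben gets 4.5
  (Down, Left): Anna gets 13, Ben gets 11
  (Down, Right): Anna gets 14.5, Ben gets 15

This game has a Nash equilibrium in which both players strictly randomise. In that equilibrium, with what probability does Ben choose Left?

Let y be the probability that Ben plays Left. In a completely mixed equilibrium, Anna must be indifferent between Up and Down.
Anna's expected payoff from Up is 13.5y + 6(1−y); from Down it is 13y + 14.5(1−y).
Setting these equal: 7.5y + 6 = −1.5y + 14.5, so y = 17/18.

17/18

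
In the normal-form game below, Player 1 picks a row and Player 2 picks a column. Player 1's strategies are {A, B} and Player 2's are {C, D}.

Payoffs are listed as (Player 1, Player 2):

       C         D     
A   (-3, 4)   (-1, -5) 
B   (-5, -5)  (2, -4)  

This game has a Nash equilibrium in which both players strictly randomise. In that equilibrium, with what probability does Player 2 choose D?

Let q be the probability that Player 2 plays C. In a completely mixed equilibrium, Player 1 must be indifferent between A and B.
Player 1's expected payoff from A is −3q − (1−q); from B it is −5q + 2(1−q).
Setting these equal: −2q − 1 = −7q + 2, so q = 3/5.
Therefore Player 2 plays D with probability 1 − 3/5 = 2/5.

2/5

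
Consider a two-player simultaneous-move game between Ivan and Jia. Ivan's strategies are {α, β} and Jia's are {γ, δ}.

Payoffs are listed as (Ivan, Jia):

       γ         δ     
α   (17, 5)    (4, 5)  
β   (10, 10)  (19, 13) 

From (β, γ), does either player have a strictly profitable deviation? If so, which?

Ivan at (β, γ) earns 10; deviating to α yields 17 — a strict improvement.
Jia earns 10; deviating to δ yields 13 — a strict improvement.
Both Ivan and Jia have strictly profitable deviations.

Both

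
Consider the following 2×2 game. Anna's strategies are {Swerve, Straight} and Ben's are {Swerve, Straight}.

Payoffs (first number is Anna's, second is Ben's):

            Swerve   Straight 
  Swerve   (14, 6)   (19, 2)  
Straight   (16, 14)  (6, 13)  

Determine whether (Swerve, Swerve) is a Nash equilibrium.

At (Swerve, Swerve), Anna earns 14; switching to Straight would give 16, so Anna would deviate.
Ben earns 6; switching to Straight would give 2, so Ben has no profitable deviation.
Since at least one player can profitably deviate, this is not a Nash equilibrium.

No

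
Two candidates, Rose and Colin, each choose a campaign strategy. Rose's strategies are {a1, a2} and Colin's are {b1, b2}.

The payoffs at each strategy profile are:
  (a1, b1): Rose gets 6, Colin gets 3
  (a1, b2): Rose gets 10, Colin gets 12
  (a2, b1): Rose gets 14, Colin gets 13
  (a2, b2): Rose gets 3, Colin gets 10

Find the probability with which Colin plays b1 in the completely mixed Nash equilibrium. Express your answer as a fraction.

7/15

Let q be the probability that Colin plays b1. In a completely mixed equilibrium, Rose must be indifferent between a1 and a2.
Rose's expected payoff from a1 is 6q + 10(1−q); from a2 it is 14q + 3(1−q).
Setting these equal: −4q + 10 = 11q + 3, so q = 7/15.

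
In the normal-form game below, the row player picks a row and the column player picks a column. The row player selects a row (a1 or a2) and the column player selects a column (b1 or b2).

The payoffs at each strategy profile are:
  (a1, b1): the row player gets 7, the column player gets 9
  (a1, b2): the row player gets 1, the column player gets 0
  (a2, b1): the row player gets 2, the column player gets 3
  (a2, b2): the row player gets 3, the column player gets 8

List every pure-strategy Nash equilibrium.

(a1, b1): the row player gets 7 ≥ 2 from a2, and the column player gets 9 ≥ 0 from b2 — Nash equilibrium.
(a1, b2): the row player prefers a2 (3 > 1); the column player prefers b1 (9 > 0) — not an equilibrium.
(a2, b1): the row player prefers a1 (7 > 2); the column player prefers b2 (8 > 3) — not an equilibrium.
(a2, b2): the row player gets 3 ≥ 1 from a1, and the column player gets 8 ≥ 3 from b1 — Nash equilibrium.

(a1, b1) and (a2, b2)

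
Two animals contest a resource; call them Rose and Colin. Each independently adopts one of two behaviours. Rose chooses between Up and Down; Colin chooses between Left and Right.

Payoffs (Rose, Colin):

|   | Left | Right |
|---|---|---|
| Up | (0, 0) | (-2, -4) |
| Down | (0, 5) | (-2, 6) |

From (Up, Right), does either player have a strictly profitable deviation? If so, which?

Rose at (Up, Right) earns -2; deviating to Down yields -2 — not better.
Colin earns -4; deviating to Left yields 0 — a strict improvement.
Only Colin has a strictly profitable deviation.

Colin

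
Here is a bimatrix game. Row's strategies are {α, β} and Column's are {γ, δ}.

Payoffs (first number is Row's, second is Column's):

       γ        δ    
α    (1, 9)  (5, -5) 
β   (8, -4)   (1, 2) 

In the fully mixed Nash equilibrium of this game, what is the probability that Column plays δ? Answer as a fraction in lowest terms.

Let y be the probability that Column plays γ. In a completely mixed equilibrium, Row must be indifferent between α and β.
Row's expected payoff from α is y + 5(1−y); from β it is 8y + (1−y).
Setting these equal: −4y + 5 = 7y + 1, so y = 4/11.
Therefore Column plays δ with probability 1 − 4/11 = 7/11.

7/11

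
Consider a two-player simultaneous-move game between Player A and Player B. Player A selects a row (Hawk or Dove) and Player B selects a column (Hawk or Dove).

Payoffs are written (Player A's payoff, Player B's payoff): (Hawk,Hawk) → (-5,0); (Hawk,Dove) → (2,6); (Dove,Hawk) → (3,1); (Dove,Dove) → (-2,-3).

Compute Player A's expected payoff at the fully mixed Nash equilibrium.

-1/3

First find q, the probability Player B plays Hawk, from Player A's indifference between Hawk and Dove: −5q + 2(1−q) = 3q − 2(1−q), giving q = 1/3.
Since Player A is indifferent in equilibrium, Player A's expected payoff equals the payoff from either row against (1/3, 2/3). Using Hawk: −5(1/3) + 2(2/3) = -1/3.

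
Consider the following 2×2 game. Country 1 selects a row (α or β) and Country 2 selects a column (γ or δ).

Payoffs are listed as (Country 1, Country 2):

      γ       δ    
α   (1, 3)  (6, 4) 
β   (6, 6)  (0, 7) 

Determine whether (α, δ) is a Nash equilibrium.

At (α, δ), Country 1 earns 6; switching to β would give 0, so Country 1 has no profitable deviation.
Country 2 earns 4; switching to γ would give 3, so Country 2 has no profitable deviation.
Neither player can gain by a unilateral deviation, so this profile is a Nash equilibrium.

Yes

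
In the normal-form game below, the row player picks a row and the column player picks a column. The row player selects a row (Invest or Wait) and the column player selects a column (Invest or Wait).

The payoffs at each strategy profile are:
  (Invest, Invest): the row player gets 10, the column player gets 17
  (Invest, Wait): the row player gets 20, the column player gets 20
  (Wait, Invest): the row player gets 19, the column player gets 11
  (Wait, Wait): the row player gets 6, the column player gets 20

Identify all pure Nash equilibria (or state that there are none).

(Invest, Wait)

(Invest, Invest): the row player prefers Wait (19 > 10); the column player prefers Wait (20 > 17) — not an equilibrium.
(Invest, Wait): the row player gets 20 ≥ 6 from Wait, and the column player gets 20 ≥ 17 from Invest — Nash equilibrium.
(Wait, Invest): the column player prefers Wait (20 > 11) — not an equilibrium.
(Wait, Wait): the row player prefers Invest (20 > 6) — not an equilibrium.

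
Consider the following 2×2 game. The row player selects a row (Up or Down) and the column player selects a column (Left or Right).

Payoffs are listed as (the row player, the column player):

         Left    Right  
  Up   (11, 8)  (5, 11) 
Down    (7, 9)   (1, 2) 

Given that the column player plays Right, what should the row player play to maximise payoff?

Against Right, the row player earns 5 from Up and 1 from Down.
So Up is the best response.

Up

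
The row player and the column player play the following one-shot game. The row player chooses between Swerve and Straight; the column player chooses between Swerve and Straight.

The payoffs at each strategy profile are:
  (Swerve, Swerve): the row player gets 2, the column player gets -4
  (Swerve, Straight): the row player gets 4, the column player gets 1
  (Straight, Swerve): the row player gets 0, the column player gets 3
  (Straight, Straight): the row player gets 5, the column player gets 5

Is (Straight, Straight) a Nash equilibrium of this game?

At (Straight, Straight), the row player earns 5; switching to Swerve would give 4, so the row player has no profitable deviation.
The column player earns 5; switching to Swerve would give 3, so the column player has no profitable deviation.
Neither player can gain by a unilateral deviation, so this profile is a Nash equilibrium.

Yes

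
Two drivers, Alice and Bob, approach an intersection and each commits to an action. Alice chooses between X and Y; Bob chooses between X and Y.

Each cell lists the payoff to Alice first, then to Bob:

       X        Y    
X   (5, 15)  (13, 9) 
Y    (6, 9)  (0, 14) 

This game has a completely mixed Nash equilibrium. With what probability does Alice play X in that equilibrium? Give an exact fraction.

Let r be the probability that Alice plays X. In a completely mixed equilibrium, Bob must be indifferent between X and Y.
Bob's expected payoff from X is 15r + 9(1−r); from Y it is 9r + 14(1−r).
Setting these equal: 6r + 9 = −5r + 14, so r = 5/11.

5/11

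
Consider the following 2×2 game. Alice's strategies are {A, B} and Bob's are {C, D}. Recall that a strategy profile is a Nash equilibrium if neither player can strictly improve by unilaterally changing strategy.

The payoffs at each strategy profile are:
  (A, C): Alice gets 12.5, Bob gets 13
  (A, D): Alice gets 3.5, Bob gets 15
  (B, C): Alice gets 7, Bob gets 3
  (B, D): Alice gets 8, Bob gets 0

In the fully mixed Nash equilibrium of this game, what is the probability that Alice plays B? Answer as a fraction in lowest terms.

Let r be the probability that Alice plays A. In a completely mixed equilibrium, Bob must be indifferent between C and D.
Bob's expected payoff from C is 13r + 3(1−r); from D it is 15r.
Setting these equal: 10r + 3 = 15r, so r = 3/5.
Therefore Alice plays B with probability 1 − 3/5 = 2/5.

2/5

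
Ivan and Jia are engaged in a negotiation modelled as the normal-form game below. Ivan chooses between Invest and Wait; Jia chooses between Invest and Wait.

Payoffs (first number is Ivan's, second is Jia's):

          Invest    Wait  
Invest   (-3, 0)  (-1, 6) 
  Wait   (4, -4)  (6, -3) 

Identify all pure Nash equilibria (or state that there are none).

(Invest, Invest): Ivan prefers Wait (4 > -3); Jia prefers Wait (6 > 0) — not an equilibrium.
(Invest, Wait): Ivan prefers Wait (6 > -1) — not an equilibrium.
(Wait, Invest): Jia prefers Wait (-3 > -4) — not an equilibrium.
(Wait, Wait): Ivan gets 6 ≥ -1 from Invest, and Jia gets -3 ≥ -4 from Invest — Nash equilibrium.

(Wait, Wait)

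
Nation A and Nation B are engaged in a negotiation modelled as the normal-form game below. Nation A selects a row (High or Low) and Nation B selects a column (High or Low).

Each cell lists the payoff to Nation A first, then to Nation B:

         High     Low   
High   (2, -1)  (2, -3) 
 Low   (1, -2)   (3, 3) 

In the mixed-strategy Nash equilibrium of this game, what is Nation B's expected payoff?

-9/7

First find x, the probability Nation A plays High, from Nation B's indifference between High and Low: −x − 2(1−x) = −3x + 3(1−x), giving x = 5/7.
Since Nation B is indifferent in equilibrium, Nation B's expected payoff equals the payoff from either column against (5/7, 2/7). Using High: −(5/7) − 2(2/7) = -9/7.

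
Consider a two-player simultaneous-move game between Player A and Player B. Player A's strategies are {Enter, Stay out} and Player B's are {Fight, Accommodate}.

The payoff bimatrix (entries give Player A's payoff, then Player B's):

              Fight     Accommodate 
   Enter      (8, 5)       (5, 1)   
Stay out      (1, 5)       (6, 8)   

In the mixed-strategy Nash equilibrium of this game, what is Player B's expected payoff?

5

First find x, the probability Player A plays Enter, from Player B's indifference between Fight and Accommodate: 5x + 5(1−x) = x + 8(1−x), giving x = 3/7.
Since Player B is indifferent in equilibrium, Player B's expected payoff equals the payoff from either column against (3/7, 4/7). Using Fight: 5(3/7) + 5(4/7) = 5.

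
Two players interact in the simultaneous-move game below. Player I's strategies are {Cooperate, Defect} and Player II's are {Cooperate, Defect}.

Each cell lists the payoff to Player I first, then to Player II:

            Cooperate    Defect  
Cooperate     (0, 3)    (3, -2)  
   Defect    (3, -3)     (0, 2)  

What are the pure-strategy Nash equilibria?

(Cooperate, Cooperate): Player I prefers Defect (3 > 0) — not an equilibrium.
(Cooperate, Defect): Player II prefers Cooperate (3 > -2) — not an equilibrium.
(Defect, Cooperate): Player II prefers Defect (2 > -3) — not an equilibrium.
(Defect, Defect): Player I prefers Cooperate (3 > 0) — not an equilibrium.

none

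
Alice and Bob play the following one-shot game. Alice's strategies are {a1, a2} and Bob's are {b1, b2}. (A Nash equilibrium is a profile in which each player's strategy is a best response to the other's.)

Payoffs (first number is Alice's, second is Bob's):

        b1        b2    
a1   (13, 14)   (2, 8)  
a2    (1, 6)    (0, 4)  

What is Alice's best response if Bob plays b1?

a1

Against b1, Alice earns 13 from a1 and 1 from a2.
So a1 is the best response.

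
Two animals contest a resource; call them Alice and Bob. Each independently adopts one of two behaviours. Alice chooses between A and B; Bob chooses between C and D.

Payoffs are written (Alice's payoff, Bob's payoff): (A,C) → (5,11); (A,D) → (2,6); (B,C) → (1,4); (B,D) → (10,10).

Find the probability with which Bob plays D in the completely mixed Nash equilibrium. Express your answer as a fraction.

1/3

Let y be the probability that Bob plays C. In a completely mixed equilibrium, Alice must be indifferent between A and B.
Alice's expected payoff from A is 5y + 2(1−y); from B it is y + 10(1−y).
Setting these equal: 3y + 2 = −9y + 10, so y = 2/3.
Therefore Bob plays D with probability 1 − 2/3 = 1/3.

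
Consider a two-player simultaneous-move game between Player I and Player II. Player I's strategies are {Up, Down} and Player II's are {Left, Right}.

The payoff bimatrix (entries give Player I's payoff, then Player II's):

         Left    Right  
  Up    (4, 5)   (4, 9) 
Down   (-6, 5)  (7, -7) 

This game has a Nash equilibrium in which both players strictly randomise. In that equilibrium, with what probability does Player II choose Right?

10/13

Let c be the probability that Player II plays Left. In a completely mixed equilibrium, Player I must be indifferent between Up and Down.
Player I's expected payoff from Up is 4c + 4(1−c); from Down it is −6c + 7(1−c).
Setting these equal: 4 = −13c + 7, so c = 3/13.
Therefore Player II plays Right with probability 1 − 3/13 = 10/13.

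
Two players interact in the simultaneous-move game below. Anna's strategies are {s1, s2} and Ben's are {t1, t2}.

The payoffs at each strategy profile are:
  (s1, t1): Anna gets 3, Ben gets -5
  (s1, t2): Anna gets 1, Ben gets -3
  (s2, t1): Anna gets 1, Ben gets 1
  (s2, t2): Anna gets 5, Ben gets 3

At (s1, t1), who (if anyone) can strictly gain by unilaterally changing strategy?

Anna at (s1, t1) earns 3; deviating to s2 yields 1 — not better.
Ben earns -5; deviating to t2 yields -3 — a strict improvement.
Only Ben has a strictly profitable deviation.

Ben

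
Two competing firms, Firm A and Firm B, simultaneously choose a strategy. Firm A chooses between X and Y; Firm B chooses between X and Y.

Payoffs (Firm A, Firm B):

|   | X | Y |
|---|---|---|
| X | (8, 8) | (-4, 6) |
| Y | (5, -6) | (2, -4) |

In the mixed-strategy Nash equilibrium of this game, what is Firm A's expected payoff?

First find q, the probability Firm B plays X, from Firm A's indifference between X and Y: 8q − 4(1−q) = 5q + 2(1−q), giving q = 2/3.
Since Firm A is indifferent in equilibrium, Firm A's expected payoff equals the payoff from either row against (2/3, 1/3). Using X: 8(2/3) − 4(1/3) = 4.

4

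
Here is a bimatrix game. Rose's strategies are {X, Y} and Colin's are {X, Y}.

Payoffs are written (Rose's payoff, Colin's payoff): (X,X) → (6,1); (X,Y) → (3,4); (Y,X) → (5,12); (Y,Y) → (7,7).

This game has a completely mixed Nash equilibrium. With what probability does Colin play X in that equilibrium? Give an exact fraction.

4/5

Let c be the probability that Colin plays X. In a completely mixed equilibrium, Rose must be indifferent between X and Y.
Rose's expected payoff from X is 6c + 3(1−c); from Y it is 5c + 7(1−c).
Setting these equal: 3c + 3 = −2c + 7, so c = 4/5.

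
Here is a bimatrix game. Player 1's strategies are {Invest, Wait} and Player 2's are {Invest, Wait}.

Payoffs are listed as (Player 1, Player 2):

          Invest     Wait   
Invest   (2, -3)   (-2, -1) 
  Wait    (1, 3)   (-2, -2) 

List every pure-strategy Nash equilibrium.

(Invest, Invest): Player 2 prefers Wait (-1 > -3) — not an equilibrium.
(Invest, Wait): Player 1 gets -2 ≥ -2 from Wait, and Player 2 gets -1 ≥ -3 from Invest — Nash equilibrium.
(Wait, Invest): Player 1 prefers Invest (2 > 1) — not an equilibrium.
(Wait, Wait): Player 2 prefers Invest (3 > -2) — not an equilibrium.

(Invest, Wait)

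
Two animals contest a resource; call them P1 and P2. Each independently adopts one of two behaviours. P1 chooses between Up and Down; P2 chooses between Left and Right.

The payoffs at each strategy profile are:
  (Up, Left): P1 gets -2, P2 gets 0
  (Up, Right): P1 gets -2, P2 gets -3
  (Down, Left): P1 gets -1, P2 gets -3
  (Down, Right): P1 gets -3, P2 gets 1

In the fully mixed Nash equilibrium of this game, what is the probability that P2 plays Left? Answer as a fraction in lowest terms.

Let c be the probability that P2 plays Left. In a completely mixed equilibrium, P1 must be indifferent between Up and Down.
P1's expected payoff from Up is −2c − 2(1−c); from Down it is −c − 3(1−c).
Setting these equal: -2 = 2c − 3, so c = 1/2.

1/2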